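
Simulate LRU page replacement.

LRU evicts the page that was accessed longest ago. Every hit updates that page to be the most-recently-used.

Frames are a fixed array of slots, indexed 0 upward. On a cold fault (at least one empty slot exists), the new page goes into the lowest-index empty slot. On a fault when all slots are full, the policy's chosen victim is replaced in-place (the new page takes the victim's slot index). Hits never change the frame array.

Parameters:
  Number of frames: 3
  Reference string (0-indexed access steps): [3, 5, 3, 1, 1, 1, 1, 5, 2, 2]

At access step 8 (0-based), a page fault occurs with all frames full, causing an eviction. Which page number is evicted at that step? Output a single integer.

Step 0: ref 3 -> FAULT, frames=[3,-,-]
Step 1: ref 5 -> FAULT, frames=[3,5,-]
Step 2: ref 3 -> HIT, frames=[3,5,-]
Step 3: ref 1 -> FAULT, frames=[3,5,1]
Step 4: ref 1 -> HIT, frames=[3,5,1]
Step 5: ref 1 -> HIT, frames=[3,5,1]
Step 6: ref 1 -> HIT, frames=[3,5,1]
Step 7: ref 5 -> HIT, frames=[3,5,1]
Step 8: ref 2 -> FAULT, evict 3, frames=[2,5,1]
At step 8: evicted page 3

Answer: 3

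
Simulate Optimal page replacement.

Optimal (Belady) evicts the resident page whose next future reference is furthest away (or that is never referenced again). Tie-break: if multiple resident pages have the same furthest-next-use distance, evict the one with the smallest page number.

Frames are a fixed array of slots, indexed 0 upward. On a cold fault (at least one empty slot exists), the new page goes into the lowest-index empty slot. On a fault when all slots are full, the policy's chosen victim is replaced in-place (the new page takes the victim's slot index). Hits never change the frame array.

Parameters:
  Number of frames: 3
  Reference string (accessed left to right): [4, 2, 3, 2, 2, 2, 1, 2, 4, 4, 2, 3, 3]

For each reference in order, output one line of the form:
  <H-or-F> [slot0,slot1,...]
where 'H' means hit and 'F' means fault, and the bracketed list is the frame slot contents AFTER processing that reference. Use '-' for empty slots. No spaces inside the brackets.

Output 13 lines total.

F [4,-,-]
F [4,2,-]
F [4,2,3]
H [4,2,3]
H [4,2,3]
H [4,2,3]
F [4,2,1]
H [4,2,1]
H [4,2,1]
H [4,2,1]
H [4,2,1]
F [4,2,3]
H [4,2,3]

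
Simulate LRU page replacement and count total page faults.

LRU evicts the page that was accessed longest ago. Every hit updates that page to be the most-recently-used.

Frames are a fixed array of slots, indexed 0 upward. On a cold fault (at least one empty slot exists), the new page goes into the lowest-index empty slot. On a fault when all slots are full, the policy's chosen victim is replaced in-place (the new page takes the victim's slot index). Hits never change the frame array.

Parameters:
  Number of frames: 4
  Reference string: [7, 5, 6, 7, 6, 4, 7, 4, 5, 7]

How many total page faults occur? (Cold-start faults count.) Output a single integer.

Answer: 4

Derivation:
Step 0: ref 7 → FAULT, frames=[7,-,-,-]
Step 1: ref 5 → FAULT, frames=[7,5,-,-]
Step 2: ref 6 → FAULT, frames=[7,5,6,-]
Step 3: ref 7 → HIT, frames=[7,5,6,-]
Step 4: ref 6 → HIT, frames=[7,5,6,-]
Step 5: ref 4 → FAULT, frames=[7,5,6,4]
Step 6: ref 7 → HIT, frames=[7,5,6,4]
Step 7: ref 4 → HIT, frames=[7,5,6,4]
Step 8: ref 5 → HIT, frames=[7,5,6,4]
Step 9: ref 7 → HIT, frames=[7,5,6,4]
Total faults: 4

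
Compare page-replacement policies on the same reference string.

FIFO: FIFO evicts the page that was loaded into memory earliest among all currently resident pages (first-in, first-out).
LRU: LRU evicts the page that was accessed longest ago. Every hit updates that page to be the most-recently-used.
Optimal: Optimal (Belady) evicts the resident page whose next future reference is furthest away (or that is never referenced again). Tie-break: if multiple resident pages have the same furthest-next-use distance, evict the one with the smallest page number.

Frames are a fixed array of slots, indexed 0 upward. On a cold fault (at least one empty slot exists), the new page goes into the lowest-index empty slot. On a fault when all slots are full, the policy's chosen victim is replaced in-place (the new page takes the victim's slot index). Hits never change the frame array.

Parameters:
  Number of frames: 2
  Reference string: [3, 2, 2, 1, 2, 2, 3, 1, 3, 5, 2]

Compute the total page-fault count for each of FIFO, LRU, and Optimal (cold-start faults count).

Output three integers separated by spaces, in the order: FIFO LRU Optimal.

Answer: 6 7 6

Derivation:
--- FIFO ---
  step 0: ref 3 -> FAULT, frames=[3,-] (faults so far: 1)
  step 1: ref 2 -> FAULT, frames=[3,2] (faults so far: 2)
  step 2: ref 2 -> HIT, frames=[3,2] (faults so far: 2)
  step 3: ref 1 -> FAULT, evict 3, frames=[1,2] (faults so far: 3)
  step 4: ref 2 -> HIT, frames=[1,2] (faults so far: 3)
  step 5: ref 2 -> HIT, frames=[1,2] (faults so far: 3)
  step 6: ref 3 -> FAULT, evict 2, frames=[1,3] (faults so far: 4)
  step 7: ref 1 -> HIT, frames=[1,3] (faults so far: 4)
  step 8: ref 3 -> HIT, frames=[1,3] (faults so far: 4)
  step 9: ref 5 -> FAULT, evict 1, frames=[5,3] (faults so far: 5)
  step 10: ref 2 -> FAULT, evict 3, frames=[5,2] (faults so far: 6)
  FIFO total faults: 6
--- LRU ---
  step 0: ref 3 -> FAULT, frames=[3,-] (faults so far: 1)
  step 1: ref 2 -> FAULT, frames=[3,2] (faults so far: 2)
  step 2: ref 2 -> HIT, frames=[3,2] (faults so far: 2)
  step 3: ref 1 -> FAULT, evict 3, frames=[1,2] (faults so far: 3)
  step 4: ref 2 -> HIT, frames=[1,2] (faults so far: 3)
  step 5: ref 2 -> HIT, frames=[1,2] (faults so far: 3)
  step 6: ref 3 -> FAULT, evict 1, frames=[3,2] (faults so far: 4)
  step 7: ref 1 -> FAULT, evict 2, frames=[3,1] (faults so far: 5)
  step 8: ref 3 -> HIT, frames=[3,1] (faults so far: 5)
  step 9: ref 5 -> FAULT, evict 1, frames=[3,5] (faults so far: 6)
  step 10: ref 2 -> FAULT, evict 3, frames=[2,5] (faults so far: 7)
  LRU total faults: 7
--- Optimal ---
  step 0: ref 3 -> FAULT, frames=[3,-] (faults so far: 1)
  step 1: ref 2 -> FAULT, frames=[3,2] (faults so far: 2)
  step 2: ref 2 -> HIT, frames=[3,2] (faults so far: 2)
  step 3: ref 1 -> FAULT, evict 3, frames=[1,2] (faults so far: 3)
  step 4: ref 2 -> HIT, frames=[1,2] (faults so far: 3)
  step 5: ref 2 -> HIT, frames=[1,2] (faults so far: 3)
  step 6: ref 3 -> FAULT, evict 2, frames=[1,3] (faults so far: 4)
  step 7: ref 1 -> HIT, frames=[1,3] (faults so far: 4)
  step 8: ref 3 -> HIT, frames=[1,3] (faults so far: 4)
  step 9: ref 5 -> FAULT, evict 1, frames=[5,3] (faults so far: 5)
  step 10: ref 2 -> FAULT, evict 3, frames=[5,2] (faults so far: 6)
  Optimal total faults: 6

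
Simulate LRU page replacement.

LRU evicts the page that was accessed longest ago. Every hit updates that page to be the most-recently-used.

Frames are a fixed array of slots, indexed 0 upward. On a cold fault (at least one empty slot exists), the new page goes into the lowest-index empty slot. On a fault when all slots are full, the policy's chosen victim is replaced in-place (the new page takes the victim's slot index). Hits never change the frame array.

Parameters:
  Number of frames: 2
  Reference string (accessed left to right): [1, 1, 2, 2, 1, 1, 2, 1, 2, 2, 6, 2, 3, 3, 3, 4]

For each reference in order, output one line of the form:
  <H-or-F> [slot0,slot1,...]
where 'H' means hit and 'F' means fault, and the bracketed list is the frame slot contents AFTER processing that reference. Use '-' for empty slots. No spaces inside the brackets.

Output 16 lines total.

F [1,-]
H [1,-]
F [1,2]
H [1,2]
H [1,2]
H [1,2]
H [1,2]
H [1,2]
H [1,2]
H [1,2]
F [6,2]
H [6,2]
F [3,2]
H [3,2]
H [3,2]
F [3,4]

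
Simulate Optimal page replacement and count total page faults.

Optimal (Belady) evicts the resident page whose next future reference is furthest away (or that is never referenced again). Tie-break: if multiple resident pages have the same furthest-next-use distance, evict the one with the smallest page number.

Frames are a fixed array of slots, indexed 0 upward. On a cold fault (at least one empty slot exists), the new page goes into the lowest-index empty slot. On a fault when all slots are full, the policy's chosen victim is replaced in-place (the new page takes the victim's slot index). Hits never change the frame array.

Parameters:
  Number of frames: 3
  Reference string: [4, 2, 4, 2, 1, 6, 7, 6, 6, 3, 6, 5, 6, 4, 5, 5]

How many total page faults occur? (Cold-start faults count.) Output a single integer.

Answer: 7

Derivation:
Step 0: ref 4 → FAULT, frames=[4,-,-]
Step 1: ref 2 → FAULT, frames=[4,2,-]
Step 2: ref 4 → HIT, frames=[4,2,-]
Step 3: ref 2 → HIT, frames=[4,2,-]
Step 4: ref 1 → FAULT, frames=[4,2,1]
Step 5: ref 6 → FAULT (evict 1), frames=[4,2,6]
Step 6: ref 7 → FAULT (evict 2), frames=[4,7,6]
Step 7: ref 6 → HIT, frames=[4,7,6]
Step 8: ref 6 → HIT, frames=[4,7,6]
Step 9: ref 3 → FAULT (evict 7), frames=[4,3,6]
Step 10: ref 6 → HIT, frames=[4,3,6]
Step 11: ref 5 → FAULT (evict 3), frames=[4,5,6]
Step 12: ref 6 → HIT, frames=[4,5,6]
Step 13: ref 4 → HIT, frames=[4,5,6]
Step 14: ref 5 → HIT, frames=[4,5,6]
Step 15: ref 5 → HIT, frames=[4,5,6]
Total faults: 7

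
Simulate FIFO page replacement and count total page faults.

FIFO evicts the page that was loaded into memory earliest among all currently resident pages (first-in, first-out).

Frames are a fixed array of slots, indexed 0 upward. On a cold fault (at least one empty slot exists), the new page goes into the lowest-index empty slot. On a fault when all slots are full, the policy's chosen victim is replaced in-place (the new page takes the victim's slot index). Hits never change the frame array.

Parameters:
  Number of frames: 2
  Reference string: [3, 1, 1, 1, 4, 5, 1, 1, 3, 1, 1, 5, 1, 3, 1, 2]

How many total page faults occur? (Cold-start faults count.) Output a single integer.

Step 0: ref 3 → FAULT, frames=[3,-]
Step 1: ref 1 → FAULT, frames=[3,1]
Step 2: ref 1 → HIT, frames=[3,1]
Step 3: ref 1 → HIT, frames=[3,1]
Step 4: ref 4 → FAULT (evict 3), frames=[4,1]
Step 5: ref 5 → FAULT (evict 1), frames=[4,5]
Step 6: ref 1 → FAULT (evict 4), frames=[1,5]
Step 7: ref 1 → HIT, frames=[1,5]
Step 8: ref 3 → FAULT (evict 5), frames=[1,3]
Step 9: ref 1 → HIT, frames=[1,3]
Step 10: ref 1 → HIT, frames=[1,3]
Step 11: ref 5 → FAULT (evict 1), frames=[5,3]
Step 12: ref 1 → FAULT (evict 3), frames=[5,1]
Step 13: ref 3 → FAULT (evict 5), frames=[3,1]
Step 14: ref 1 → HIT, frames=[3,1]
Step 15: ref 2 → FAULT (evict 1), frames=[3,2]
Total faults: 10

Answer: 10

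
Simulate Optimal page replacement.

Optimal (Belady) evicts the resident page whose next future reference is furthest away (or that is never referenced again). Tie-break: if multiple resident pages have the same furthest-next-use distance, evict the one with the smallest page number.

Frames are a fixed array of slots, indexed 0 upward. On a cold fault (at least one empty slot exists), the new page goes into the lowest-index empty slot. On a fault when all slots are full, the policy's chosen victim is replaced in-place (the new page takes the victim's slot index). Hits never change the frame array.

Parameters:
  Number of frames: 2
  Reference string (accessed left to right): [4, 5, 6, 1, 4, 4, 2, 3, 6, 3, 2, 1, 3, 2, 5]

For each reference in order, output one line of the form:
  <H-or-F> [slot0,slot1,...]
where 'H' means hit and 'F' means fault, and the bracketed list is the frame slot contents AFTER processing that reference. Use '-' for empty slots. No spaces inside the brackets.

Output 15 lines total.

F [4,-]
F [4,5]
F [4,6]
F [4,1]
H [4,1]
H [4,1]
F [2,1]
F [2,3]
F [6,3]
H [6,3]
F [2,3]
F [1,3]
H [1,3]
F [2,3]
F [5,3]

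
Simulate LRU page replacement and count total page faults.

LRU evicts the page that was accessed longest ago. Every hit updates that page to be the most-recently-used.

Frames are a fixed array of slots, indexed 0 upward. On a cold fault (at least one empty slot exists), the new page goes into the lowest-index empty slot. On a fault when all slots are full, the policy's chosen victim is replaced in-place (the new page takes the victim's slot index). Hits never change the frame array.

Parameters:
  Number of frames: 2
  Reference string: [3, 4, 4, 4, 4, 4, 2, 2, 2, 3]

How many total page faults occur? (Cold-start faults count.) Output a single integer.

Answer: 4

Derivation:
Step 0: ref 3 → FAULT, frames=[3,-]
Step 1: ref 4 → FAULT, frames=[3,4]
Step 2: ref 4 → HIT, frames=[3,4]
Step 3: ref 4 → HIT, frames=[3,4]
Step 4: ref 4 → HIT, frames=[3,4]
Step 5: ref 4 → HIT, frames=[3,4]
Step 6: ref 2 → FAULT (evict 3), frames=[2,4]
Step 7: ref 2 → HIT, frames=[2,4]
Step 8: ref 2 → HIT, frames=[2,4]
Step 9: ref 3 → FAULT (evict 4), frames=[2,3]
Total faults: 4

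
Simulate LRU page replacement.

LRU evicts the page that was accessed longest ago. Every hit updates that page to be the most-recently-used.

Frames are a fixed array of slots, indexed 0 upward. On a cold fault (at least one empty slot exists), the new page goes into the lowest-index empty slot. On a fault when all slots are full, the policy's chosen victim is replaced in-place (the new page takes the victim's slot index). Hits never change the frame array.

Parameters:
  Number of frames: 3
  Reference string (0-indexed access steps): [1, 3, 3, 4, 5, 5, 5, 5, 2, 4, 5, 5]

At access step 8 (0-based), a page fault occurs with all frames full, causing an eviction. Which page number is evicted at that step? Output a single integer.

Answer: 3

Derivation:
Step 0: ref 1 -> FAULT, frames=[1,-,-]
Step 1: ref 3 -> FAULT, frames=[1,3,-]
Step 2: ref 3 -> HIT, frames=[1,3,-]
Step 3: ref 4 -> FAULT, frames=[1,3,4]
Step 4: ref 5 -> FAULT, evict 1, frames=[5,3,4]
Step 5: ref 5 -> HIT, frames=[5,3,4]
Step 6: ref 5 -> HIT, frames=[5,3,4]
Step 7: ref 5 -> HIT, frames=[5,3,4]
Step 8: ref 2 -> FAULT, evict 3, frames=[5,2,4]
At step 8: evicted page 3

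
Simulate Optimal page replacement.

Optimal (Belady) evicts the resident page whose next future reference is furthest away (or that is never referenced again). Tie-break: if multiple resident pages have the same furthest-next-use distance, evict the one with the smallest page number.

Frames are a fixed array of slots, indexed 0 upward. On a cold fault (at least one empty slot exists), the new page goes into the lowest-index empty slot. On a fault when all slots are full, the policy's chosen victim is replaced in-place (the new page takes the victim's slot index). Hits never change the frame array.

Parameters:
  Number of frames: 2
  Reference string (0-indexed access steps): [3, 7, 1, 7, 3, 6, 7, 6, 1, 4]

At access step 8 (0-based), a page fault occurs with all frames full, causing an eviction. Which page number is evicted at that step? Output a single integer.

Answer: 6

Derivation:
Step 0: ref 3 -> FAULT, frames=[3,-]
Step 1: ref 7 -> FAULT, frames=[3,7]
Step 2: ref 1 -> FAULT, evict 3, frames=[1,7]
Step 3: ref 7 -> HIT, frames=[1,7]
Step 4: ref 3 -> FAULT, evict 1, frames=[3,7]
Step 5: ref 6 -> FAULT, evict 3, frames=[6,7]
Step 6: ref 7 -> HIT, frames=[6,7]
Step 7: ref 6 -> HIT, frames=[6,7]
Step 8: ref 1 -> FAULT, evict 6, frames=[1,7]
At step 8: evicted page 6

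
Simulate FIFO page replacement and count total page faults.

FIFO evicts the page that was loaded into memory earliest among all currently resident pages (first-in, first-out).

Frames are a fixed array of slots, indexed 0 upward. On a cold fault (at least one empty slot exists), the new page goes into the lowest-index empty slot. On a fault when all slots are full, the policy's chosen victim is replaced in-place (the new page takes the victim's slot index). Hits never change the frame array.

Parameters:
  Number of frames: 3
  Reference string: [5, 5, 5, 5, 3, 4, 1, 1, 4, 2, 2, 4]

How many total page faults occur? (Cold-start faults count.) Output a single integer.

Step 0: ref 5 → FAULT, frames=[5,-,-]
Step 1: ref 5 → HIT, frames=[5,-,-]
Step 2: ref 5 → HIT, frames=[5,-,-]
Step 3: ref 5 → HIT, frames=[5,-,-]
Step 4: ref 3 → FAULT, frames=[5,3,-]
Step 5: ref 4 → FAULT, frames=[5,3,4]
Step 6: ref 1 → FAULT (evict 5), frames=[1,3,4]
Step 7: ref 1 → HIT, frames=[1,3,4]
Step 8: ref 4 → HIT, frames=[1,3,4]
Step 9: ref 2 → FAULT (evict 3), frames=[1,2,4]
Step 10: ref 2 → HIT, frames=[1,2,4]
Step 11: ref 4 → HIT, frames=[1,2,4]
Total faults: 5

Answer: 5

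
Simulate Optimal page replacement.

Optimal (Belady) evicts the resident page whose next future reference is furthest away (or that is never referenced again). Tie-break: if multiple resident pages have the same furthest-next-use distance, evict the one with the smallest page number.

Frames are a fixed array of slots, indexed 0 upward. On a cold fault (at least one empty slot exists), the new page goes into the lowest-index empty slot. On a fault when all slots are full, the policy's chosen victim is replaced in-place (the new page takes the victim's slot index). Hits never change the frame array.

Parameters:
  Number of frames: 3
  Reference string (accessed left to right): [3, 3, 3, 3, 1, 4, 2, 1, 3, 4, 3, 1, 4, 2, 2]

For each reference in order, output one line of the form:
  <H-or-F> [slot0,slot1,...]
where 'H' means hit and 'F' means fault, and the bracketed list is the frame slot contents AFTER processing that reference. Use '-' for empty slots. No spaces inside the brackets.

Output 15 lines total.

F [3,-,-]
H [3,-,-]
H [3,-,-]
H [3,-,-]
F [3,1,-]
F [3,1,4]
F [3,1,2]
H [3,1,2]
H [3,1,2]
F [3,1,4]
H [3,1,4]
H [3,1,4]
H [3,1,4]
F [3,2,4]
H [3,2,4]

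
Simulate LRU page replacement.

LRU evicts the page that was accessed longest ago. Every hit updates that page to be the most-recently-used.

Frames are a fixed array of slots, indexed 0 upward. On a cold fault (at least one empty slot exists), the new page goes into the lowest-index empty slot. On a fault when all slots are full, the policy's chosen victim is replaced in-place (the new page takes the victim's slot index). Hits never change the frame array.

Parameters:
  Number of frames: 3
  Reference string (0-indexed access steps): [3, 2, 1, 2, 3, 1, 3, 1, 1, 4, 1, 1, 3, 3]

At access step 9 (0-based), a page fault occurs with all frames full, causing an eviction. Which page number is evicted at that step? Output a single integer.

Step 0: ref 3 -> FAULT, frames=[3,-,-]
Step 1: ref 2 -> FAULT, frames=[3,2,-]
Step 2: ref 1 -> FAULT, frames=[3,2,1]
Step 3: ref 2 -> HIT, frames=[3,2,1]
Step 4: ref 3 -> HIT, frames=[3,2,1]
Step 5: ref 1 -> HIT, frames=[3,2,1]
Step 6: ref 3 -> HIT, frames=[3,2,1]
Step 7: ref 1 -> HIT, frames=[3,2,1]
Step 8: ref 1 -> HIT, frames=[3,2,1]
Step 9: ref 4 -> FAULT, evict 2, frames=[3,4,1]
At step 9: evicted page 2

Answer: 2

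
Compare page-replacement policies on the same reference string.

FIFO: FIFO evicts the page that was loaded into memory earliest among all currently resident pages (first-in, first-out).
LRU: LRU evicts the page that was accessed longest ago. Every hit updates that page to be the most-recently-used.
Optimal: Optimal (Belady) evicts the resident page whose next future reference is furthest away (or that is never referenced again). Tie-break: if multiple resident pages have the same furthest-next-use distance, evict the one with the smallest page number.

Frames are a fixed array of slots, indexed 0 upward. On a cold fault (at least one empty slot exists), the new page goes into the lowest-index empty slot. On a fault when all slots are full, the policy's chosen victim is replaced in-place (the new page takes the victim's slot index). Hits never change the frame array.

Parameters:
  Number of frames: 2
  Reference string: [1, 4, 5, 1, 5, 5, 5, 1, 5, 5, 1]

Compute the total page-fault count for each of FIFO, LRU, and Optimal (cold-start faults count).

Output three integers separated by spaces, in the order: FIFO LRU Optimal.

Answer: 4 4 3

Derivation:
--- FIFO ---
  step 0: ref 1 -> FAULT, frames=[1,-] (faults so far: 1)
  step 1: ref 4 -> FAULT, frames=[1,4] (faults so far: 2)
  step 2: ref 5 -> FAULT, evict 1, frames=[5,4] (faults so far: 3)
  step 3: ref 1 -> FAULT, evict 4, frames=[5,1] (faults so far: 4)
  step 4: ref 5 -> HIT, frames=[5,1] (faults so far: 4)
  step 5: ref 5 -> HIT, frames=[5,1] (faults so far: 4)
  step 6: ref 5 -> HIT, frames=[5,1] (faults so far: 4)
  step 7: ref 1 -> HIT, frames=[5,1] (faults so far: 4)
  step 8: ref 5 -> HIT, frames=[5,1] (faults so far: 4)
  step 9: ref 5 -> HIT, frames=[5,1] (faults so far: 4)
  step 10: ref 1 -> HIT, frames=[5,1] (faults so far: 4)
  FIFO total faults: 4
--- LRU ---
  step 0: ref 1 -> FAULT, frames=[1,-] (faults so far: 1)
  step 1: ref 4 -> FAULT, frames=[1,4] (faults so far: 2)
  step 2: ref 5 -> FAULT, evict 1, frames=[5,4] (faults so far: 3)
  step 3: ref 1 -> FAULT, evict 4, frames=[5,1] (faults so far: 4)
  step 4: ref 5 -> HIT, frames=[5,1] (faults so far: 4)
  step 5: ref 5 -> HIT, frames=[5,1] (faults so far: 4)
  step 6: ref 5 -> HIT, frames=[5,1] (faults so far: 4)
  step 7: ref 1 -> HIT, frames=[5,1] (faults so far: 4)
  step 8: ref 5 -> HIT, frames=[5,1] (faults so far: 4)
  step 9: ref 5 -> HIT, frames=[5,1] (faults so far: 4)
  step 10: ref 1 -> HIT, frames=[5,1] (faults so far: 4)
  LRU total faults: 4
--- Optimal ---
  step 0: ref 1 -> FAULT, frames=[1,-] (faults so far: 1)
  step 1: ref 4 -> FAULT, frames=[1,4] (faults so far: 2)
  step 2: ref 5 -> FAULT, evict 4, frames=[1,5] (faults so far: 3)
  step 3: ref 1 -> HIT, frames=[1,5] (faults so far: 3)
  step 4: ref 5 -> HIT, frames=[1,5] (faults so far: 3)
  step 5: ref 5 -> HIT, frames=[1,5] (faults so far: 3)
  step 6: ref 5 -> HIT, frames=[1,5] (faults so far: 3)
  step 7: ref 1 -> HIT, frames=[1,5] (faults so far: 3)
  step 8: ref 5 -> HIT, frames=[1,5] (faults so far: 3)
  step 9: ref 5 -> HIT, frames=[1,5] (faults so far: 3)
  step 10: ref 1 -> HIT, frames=[1,5] (faults so far: 3)
  Optimal total faults: 3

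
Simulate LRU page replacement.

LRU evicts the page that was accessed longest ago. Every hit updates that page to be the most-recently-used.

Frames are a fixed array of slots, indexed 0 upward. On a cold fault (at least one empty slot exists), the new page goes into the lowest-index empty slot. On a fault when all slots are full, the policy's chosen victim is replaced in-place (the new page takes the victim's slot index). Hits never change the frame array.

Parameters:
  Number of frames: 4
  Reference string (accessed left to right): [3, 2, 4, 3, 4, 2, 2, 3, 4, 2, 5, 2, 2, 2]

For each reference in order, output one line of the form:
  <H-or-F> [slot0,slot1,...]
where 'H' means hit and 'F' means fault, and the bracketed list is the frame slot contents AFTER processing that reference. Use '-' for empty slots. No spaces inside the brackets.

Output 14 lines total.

F [3,-,-,-]
F [3,2,-,-]
F [3,2,4,-]
H [3,2,4,-]
H [3,2,4,-]
H [3,2,4,-]
H [3,2,4,-]
H [3,2,4,-]
H [3,2,4,-]
H [3,2,4,-]
F [3,2,4,5]
H [3,2,4,5]
H [3,2,4,5]
H [3,2,4,5]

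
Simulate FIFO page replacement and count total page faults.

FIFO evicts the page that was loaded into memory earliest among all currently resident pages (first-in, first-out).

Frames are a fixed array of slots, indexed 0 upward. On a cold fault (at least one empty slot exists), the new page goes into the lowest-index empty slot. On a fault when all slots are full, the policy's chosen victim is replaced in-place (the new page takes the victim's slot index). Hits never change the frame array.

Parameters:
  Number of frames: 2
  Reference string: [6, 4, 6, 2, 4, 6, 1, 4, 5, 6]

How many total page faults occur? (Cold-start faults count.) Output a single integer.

Step 0: ref 6 → FAULT, frames=[6,-]
Step 1: ref 4 → FAULT, frames=[6,4]
Step 2: ref 6 → HIT, frames=[6,4]
Step 3: ref 2 → FAULT (evict 6), frames=[2,4]
Step 4: ref 4 → HIT, frames=[2,4]
Step 5: ref 6 → FAULT (evict 4), frames=[2,6]
Step 6: ref 1 → FAULT (evict 2), frames=[1,6]
Step 7: ref 4 → FAULT (evict 6), frames=[1,4]
Step 8: ref 5 → FAULT (evict 1), frames=[5,4]
Step 9: ref 6 → FAULT (evict 4), frames=[5,6]
Total faults: 8

Answer: 8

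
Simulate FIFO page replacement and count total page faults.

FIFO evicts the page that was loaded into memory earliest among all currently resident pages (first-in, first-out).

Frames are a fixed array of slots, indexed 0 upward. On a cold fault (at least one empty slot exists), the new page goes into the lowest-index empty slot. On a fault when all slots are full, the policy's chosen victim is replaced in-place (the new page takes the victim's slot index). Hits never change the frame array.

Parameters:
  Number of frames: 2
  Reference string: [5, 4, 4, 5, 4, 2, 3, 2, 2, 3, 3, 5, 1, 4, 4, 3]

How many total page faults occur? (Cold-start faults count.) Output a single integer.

Step 0: ref 5 → FAULT, frames=[5,-]
Step 1: ref 4 → FAULT, frames=[5,4]
Step 2: ref 4 → HIT, frames=[5,4]
Step 3: ref 5 → HIT, frames=[5,4]
Step 4: ref 4 → HIT, frames=[5,4]
Step 5: ref 2 → FAULT (evict 5), frames=[2,4]
Step 6: ref 3 → FAULT (evict 4), frames=[2,3]
Step 7: ref 2 → HIT, frames=[2,3]
Step 8: ref 2 → HIT, frames=[2,3]
Step 9: ref 3 → HIT, frames=[2,3]
Step 10: ref 3 → HIT, frames=[2,3]
Step 11: ref 5 → FAULT (evict 2), frames=[5,3]
Step 12: ref 1 → FAULT (evict 3), frames=[5,1]
Step 13: ref 4 → FAULT (evict 5), frames=[4,1]
Step 14: ref 4 → HIT, frames=[4,1]
Step 15: ref 3 → FAULT (evict 1), frames=[4,3]
Total faults: 8

Answer: 8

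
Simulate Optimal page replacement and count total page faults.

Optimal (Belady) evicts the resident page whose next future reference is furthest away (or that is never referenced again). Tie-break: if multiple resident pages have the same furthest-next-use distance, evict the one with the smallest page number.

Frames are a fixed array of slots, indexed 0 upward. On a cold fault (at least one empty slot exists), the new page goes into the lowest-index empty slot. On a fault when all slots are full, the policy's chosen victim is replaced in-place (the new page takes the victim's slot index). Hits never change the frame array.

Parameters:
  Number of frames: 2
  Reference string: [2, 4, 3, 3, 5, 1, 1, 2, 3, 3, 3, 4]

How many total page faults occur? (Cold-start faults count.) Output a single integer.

Answer: 7

Derivation:
Step 0: ref 2 → FAULT, frames=[2,-]
Step 1: ref 4 → FAULT, frames=[2,4]
Step 2: ref 3 → FAULT (evict 4), frames=[2,3]
Step 3: ref 3 → HIT, frames=[2,3]
Step 4: ref 5 → FAULT (evict 3), frames=[2,5]
Step 5: ref 1 → FAULT (evict 5), frames=[2,1]
Step 6: ref 1 → HIT, frames=[2,1]
Step 7: ref 2 → HIT, frames=[2,1]
Step 8: ref 3 → FAULT (evict 1), frames=[2,3]
Step 9: ref 3 → HIT, frames=[2,3]
Step 10: ref 3 → HIT, frames=[2,3]
Step 11: ref 4 → FAULT (evict 2), frames=[4,3]
Total faults: 7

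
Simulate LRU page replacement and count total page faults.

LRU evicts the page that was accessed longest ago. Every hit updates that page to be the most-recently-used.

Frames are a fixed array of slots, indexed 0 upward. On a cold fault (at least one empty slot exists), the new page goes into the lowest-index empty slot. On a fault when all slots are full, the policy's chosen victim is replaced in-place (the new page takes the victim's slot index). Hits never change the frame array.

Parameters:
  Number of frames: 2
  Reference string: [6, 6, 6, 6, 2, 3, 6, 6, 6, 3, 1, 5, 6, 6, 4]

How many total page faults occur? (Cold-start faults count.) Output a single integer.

Step 0: ref 6 → FAULT, frames=[6,-]
Step 1: ref 6 → HIT, frames=[6,-]
Step 2: ref 6 → HIT, frames=[6,-]
Step 3: ref 6 → HIT, frames=[6,-]
Step 4: ref 2 → FAULT, frames=[6,2]
Step 5: ref 3 → FAULT (evict 6), frames=[3,2]
Step 6: ref 6 → FAULT (evict 2), frames=[3,6]
Step 7: ref 6 → HIT, frames=[3,6]
Step 8: ref 6 → HIT, frames=[3,6]
Step 9: ref 3 → HIT, frames=[3,6]
Step 10: ref 1 → FAULT (evict 6), frames=[3,1]
Step 11: ref 5 → FAULT (evict 3), frames=[5,1]
Step 12: ref 6 → FAULT (evict 1), frames=[5,6]
Step 13: ref 6 → HIT, frames=[5,6]
Step 14: ref 4 → FAULT (evict 5), frames=[4,6]
Total faults: 8

Answer: 8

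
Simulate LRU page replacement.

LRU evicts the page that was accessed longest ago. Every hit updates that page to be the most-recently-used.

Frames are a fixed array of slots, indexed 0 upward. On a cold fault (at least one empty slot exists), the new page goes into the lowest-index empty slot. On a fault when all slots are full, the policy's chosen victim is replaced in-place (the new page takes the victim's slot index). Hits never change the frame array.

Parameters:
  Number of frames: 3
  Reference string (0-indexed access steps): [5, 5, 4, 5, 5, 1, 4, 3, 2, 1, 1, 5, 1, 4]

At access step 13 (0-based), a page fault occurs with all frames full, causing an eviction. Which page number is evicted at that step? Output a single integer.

Step 0: ref 5 -> FAULT, frames=[5,-,-]
Step 1: ref 5 -> HIT, frames=[5,-,-]
Step 2: ref 4 -> FAULT, frames=[5,4,-]
Step 3: ref 5 -> HIT, frames=[5,4,-]
Step 4: ref 5 -> HIT, frames=[5,4,-]
Step 5: ref 1 -> FAULT, frames=[5,4,1]
Step 6: ref 4 -> HIT, frames=[5,4,1]
Step 7: ref 3 -> FAULT, evict 5, frames=[3,4,1]
Step 8: ref 2 -> FAULT, evict 1, frames=[3,4,2]
Step 9: ref 1 -> FAULT, evict 4, frames=[3,1,2]
Step 10: ref 1 -> HIT, frames=[3,1,2]
Step 11: ref 5 -> FAULT, evict 3, frames=[5,1,2]
Step 12: ref 1 -> HIT, frames=[5,1,2]
Step 13: ref 4 -> FAULT, evict 2, frames=[5,1,4]
At step 13: evicted page 2

Answer: 2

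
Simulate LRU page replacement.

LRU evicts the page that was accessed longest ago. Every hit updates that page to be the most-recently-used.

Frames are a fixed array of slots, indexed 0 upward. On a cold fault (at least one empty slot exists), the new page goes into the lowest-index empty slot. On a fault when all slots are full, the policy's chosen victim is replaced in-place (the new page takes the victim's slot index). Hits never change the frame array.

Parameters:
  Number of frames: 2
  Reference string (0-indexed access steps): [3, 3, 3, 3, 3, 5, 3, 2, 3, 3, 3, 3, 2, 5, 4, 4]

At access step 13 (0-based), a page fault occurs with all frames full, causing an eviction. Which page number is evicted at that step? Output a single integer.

Answer: 3

Derivation:
Step 0: ref 3 -> FAULT, frames=[3,-]
Step 1: ref 3 -> HIT, frames=[3,-]
Step 2: ref 3 -> HIT, frames=[3,-]
Step 3: ref 3 -> HIT, frames=[3,-]
Step 4: ref 3 -> HIT, frames=[3,-]
Step 5: ref 5 -> FAULT, frames=[3,5]
Step 6: ref 3 -> HIT, frames=[3,5]
Step 7: ref 2 -> FAULT, evict 5, frames=[3,2]
Step 8: ref 3 -> HIT, frames=[3,2]
Step 9: ref 3 -> HIT, frames=[3,2]
Step 10: ref 3 -> HIT, frames=[3,2]
Step 11: ref 3 -> HIT, frames=[3,2]
Step 12: ref 2 -> HIT, frames=[3,2]
Step 13: ref 5 -> FAULT, evict 3, frames=[5,2]
At step 13: evicted page 3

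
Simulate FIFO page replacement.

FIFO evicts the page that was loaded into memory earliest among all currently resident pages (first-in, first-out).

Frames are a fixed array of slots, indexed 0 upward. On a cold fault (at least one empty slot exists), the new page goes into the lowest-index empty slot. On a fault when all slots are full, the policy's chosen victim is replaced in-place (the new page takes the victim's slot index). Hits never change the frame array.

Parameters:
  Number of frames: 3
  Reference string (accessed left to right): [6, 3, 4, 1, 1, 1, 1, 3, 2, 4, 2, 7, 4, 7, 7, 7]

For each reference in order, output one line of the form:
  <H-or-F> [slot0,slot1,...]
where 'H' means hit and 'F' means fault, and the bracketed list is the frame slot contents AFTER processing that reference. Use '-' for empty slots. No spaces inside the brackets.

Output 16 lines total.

F [6,-,-]
F [6,3,-]
F [6,3,4]
F [1,3,4]
H [1,3,4]
H [1,3,4]
H [1,3,4]
H [1,3,4]
F [1,2,4]
H [1,2,4]
H [1,2,4]
F [1,2,7]
F [4,2,7]
H [4,2,7]
H [4,2,7]
H [4,2,7]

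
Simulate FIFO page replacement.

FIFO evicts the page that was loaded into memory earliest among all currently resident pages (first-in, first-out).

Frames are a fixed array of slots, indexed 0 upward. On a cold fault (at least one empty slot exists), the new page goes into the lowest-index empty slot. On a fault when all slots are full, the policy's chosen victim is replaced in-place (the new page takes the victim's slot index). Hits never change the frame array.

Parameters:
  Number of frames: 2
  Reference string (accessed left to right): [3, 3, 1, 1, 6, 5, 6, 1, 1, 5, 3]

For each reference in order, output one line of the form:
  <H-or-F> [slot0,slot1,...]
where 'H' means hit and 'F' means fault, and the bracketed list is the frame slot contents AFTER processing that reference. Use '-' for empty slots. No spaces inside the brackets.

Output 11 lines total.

F [3,-]
H [3,-]
F [3,1]
H [3,1]
F [6,1]
F [6,5]
H [6,5]
F [1,5]
H [1,5]
H [1,5]
F [1,3]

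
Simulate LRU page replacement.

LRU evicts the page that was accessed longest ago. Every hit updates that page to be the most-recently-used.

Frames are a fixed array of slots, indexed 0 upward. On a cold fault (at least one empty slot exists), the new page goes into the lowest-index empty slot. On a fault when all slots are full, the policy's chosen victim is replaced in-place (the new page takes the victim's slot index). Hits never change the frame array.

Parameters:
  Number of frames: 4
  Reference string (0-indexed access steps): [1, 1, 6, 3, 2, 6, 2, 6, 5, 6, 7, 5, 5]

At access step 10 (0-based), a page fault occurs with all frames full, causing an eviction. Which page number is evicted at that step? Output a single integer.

Answer: 3

Derivation:
Step 0: ref 1 -> FAULT, frames=[1,-,-,-]
Step 1: ref 1 -> HIT, frames=[1,-,-,-]
Step 2: ref 6 -> FAULT, frames=[1,6,-,-]
Step 3: ref 3 -> FAULT, frames=[1,6,3,-]
Step 4: ref 2 -> FAULT, frames=[1,6,3,2]
Step 5: ref 6 -> HIT, frames=[1,6,3,2]
Step 6: ref 2 -> HIT, frames=[1,6,3,2]
Step 7: ref 6 -> HIT, frames=[1,6,3,2]
Step 8: ref 5 -> FAULT, evict 1, frames=[5,6,3,2]
Step 9: ref 6 -> HIT, frames=[5,6,3,2]
Step 10: ref 7 -> FAULT, evict 3, frames=[5,6,7,2]
At step 10: evicted page 3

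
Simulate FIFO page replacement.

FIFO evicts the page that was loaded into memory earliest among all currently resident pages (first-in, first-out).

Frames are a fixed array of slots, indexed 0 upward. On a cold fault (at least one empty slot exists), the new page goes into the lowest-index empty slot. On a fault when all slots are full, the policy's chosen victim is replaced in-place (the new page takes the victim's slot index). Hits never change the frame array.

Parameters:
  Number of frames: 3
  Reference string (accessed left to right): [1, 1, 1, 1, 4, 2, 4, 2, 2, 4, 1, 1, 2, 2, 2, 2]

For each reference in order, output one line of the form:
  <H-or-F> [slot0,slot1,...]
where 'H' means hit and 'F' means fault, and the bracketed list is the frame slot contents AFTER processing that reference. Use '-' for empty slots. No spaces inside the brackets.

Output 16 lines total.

F [1,-,-]
H [1,-,-]
H [1,-,-]
H [1,-,-]
F [1,4,-]
F [1,4,2]
H [1,4,2]
H [1,4,2]
H [1,4,2]
H [1,4,2]
H [1,4,2]
H [1,4,2]
H [1,4,2]
H [1,4,2]
H [1,4,2]
H [1,4,2]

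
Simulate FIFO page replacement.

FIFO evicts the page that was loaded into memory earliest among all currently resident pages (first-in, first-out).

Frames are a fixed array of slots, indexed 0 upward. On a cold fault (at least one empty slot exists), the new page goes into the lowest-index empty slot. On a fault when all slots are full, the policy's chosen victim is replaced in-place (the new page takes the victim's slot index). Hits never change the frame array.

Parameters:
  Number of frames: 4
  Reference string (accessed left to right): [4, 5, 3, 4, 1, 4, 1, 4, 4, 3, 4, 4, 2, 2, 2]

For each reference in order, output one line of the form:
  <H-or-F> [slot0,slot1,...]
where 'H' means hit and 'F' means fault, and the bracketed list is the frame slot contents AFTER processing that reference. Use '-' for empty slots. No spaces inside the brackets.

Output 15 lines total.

F [4,-,-,-]
F [4,5,-,-]
F [4,5,3,-]
H [4,5,3,-]
F [4,5,3,1]
H [4,5,3,1]
H [4,5,3,1]
H [4,5,3,1]
H [4,5,3,1]
H [4,5,3,1]
H [4,5,3,1]
H [4,5,3,1]
F [2,5,3,1]
H [2,5,3,1]
H [2,5,3,1]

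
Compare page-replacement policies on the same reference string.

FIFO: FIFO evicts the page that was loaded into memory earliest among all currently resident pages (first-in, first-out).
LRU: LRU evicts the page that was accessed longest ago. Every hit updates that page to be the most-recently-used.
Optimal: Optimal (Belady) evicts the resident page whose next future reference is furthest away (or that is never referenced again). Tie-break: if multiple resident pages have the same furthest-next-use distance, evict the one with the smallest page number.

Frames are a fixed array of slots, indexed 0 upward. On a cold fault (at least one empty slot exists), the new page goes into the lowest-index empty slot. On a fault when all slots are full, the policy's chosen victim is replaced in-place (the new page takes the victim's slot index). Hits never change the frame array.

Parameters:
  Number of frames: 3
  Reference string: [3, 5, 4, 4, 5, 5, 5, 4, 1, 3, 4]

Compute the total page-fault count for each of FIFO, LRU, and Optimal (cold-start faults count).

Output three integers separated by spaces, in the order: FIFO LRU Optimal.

--- FIFO ---
  step 0: ref 3 -> FAULT, frames=[3,-,-] (faults so far: 1)
  step 1: ref 5 -> FAULT, frames=[3,5,-] (faults so far: 2)
  step 2: ref 4 -> FAULT, frames=[3,5,4] (faults so far: 3)
  step 3: ref 4 -> HIT, frames=[3,5,4] (faults so far: 3)
  step 4: ref 5 -> HIT, frames=[3,5,4] (faults so far: 3)
  step 5: ref 5 -> HIT, frames=[3,5,4] (faults so far: 3)
  step 6: ref 5 -> HIT, frames=[3,5,4] (faults so far: 3)
  step 7: ref 4 -> HIT, frames=[3,5,4] (faults so far: 3)
  step 8: ref 1 -> FAULT, evict 3, frames=[1,5,4] (faults so far: 4)
  step 9: ref 3 -> FAULT, evict 5, frames=[1,3,4] (faults so far: 5)
  step 10: ref 4 -> HIT, frames=[1,3,4] (faults so far: 5)
  FIFO total faults: 5
--- LRU ---
  step 0: ref 3 -> FAULT, frames=[3,-,-] (faults so far: 1)
  step 1: ref 5 -> FAULT, frames=[3,5,-] (faults so far: 2)
  step 2: ref 4 -> FAULT, frames=[3,5,4] (faults so far: 3)
  step 3: ref 4 -> HIT, frames=[3,5,4] (faults so far: 3)
  step 4: ref 5 -> HIT, frames=[3,5,4] (faults so far: 3)
  step 5: ref 5 -> HIT, frames=[3,5,4] (faults so far: 3)
  step 6: ref 5 -> HIT, frames=[3,5,4] (faults so far: 3)
  step 7: ref 4 -> HIT, frames=[3,5,4] (faults so far: 3)
  step 8: ref 1 -> FAULT, evict 3, frames=[1,5,4] (faults so far: 4)
  step 9: ref 3 -> FAULT, evict 5, frames=[1,3,4] (faults so far: 5)
  step 10: ref 4 -> HIT, frames=[1,3,4] (faults so far: 5)
  LRU total faults: 5
--- Optimal ---
  step 0: ref 3 -> FAULT, frames=[3,-,-] (faults so far: 1)
  step 1: ref 5 -> FAULT, frames=[3,5,-] (faults so far: 2)
  step 2: ref 4 -> FAULT, frames=[3,5,4] (faults so far: 3)
  step 3: ref 4 -> HIT, frames=[3,5,4] (faults so far: 3)
  step 4: ref 5 -> HIT, frames=[3,5,4] (faults so far: 3)
  step 5: ref 5 -> HIT, frames=[3,5,4] (faults so far: 3)
  step 6: ref 5 -> HIT, frames=[3,5,4] (faults so far: 3)
  step 7: ref 4 -> HIT, frames=[3,5,4] (faults so far: 3)
  step 8: ref 1 -> FAULT, evict 5, frames=[3,1,4] (faults so far: 4)
  step 9: ref 3 -> HIT, frames=[3,1,4] (faults so far: 4)
  step 10: ref 4 -> HIT, frames=[3,1,4] (faults so far: 4)
  Optimal total faults: 4

Answer: 5 5 4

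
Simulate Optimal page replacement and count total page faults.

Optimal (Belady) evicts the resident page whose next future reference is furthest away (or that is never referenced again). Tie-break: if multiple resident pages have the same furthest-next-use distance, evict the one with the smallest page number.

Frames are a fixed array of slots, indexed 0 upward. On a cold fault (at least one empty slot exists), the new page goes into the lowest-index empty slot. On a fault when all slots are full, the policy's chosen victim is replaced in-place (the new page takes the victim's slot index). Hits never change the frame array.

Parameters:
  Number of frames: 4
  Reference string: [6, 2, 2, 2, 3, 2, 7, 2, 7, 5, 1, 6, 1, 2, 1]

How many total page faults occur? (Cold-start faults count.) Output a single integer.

Step 0: ref 6 → FAULT, frames=[6,-,-,-]
Step 1: ref 2 → FAULT, frames=[6,2,-,-]
Step 2: ref 2 → HIT, frames=[6,2,-,-]
Step 3: ref 2 → HIT, frames=[6,2,-,-]
Step 4: ref 3 → FAULT, frames=[6,2,3,-]
Step 5: ref 2 → HIT, frames=[6,2,3,-]
Step 6: ref 7 → FAULT, frames=[6,2,3,7]
Step 7: ref 2 → HIT, frames=[6,2,3,7]
Step 8: ref 7 → HIT, frames=[6,2,3,7]
Step 9: ref 5 → FAULT (evict 3), frames=[6,2,5,7]
Step 10: ref 1 → FAULT (evict 5), frames=[6,2,1,7]
Step 11: ref 6 → HIT, frames=[6,2,1,7]
Step 12: ref 1 → HIT, frames=[6,2,1,7]
Step 13: ref 2 → HIT, frames=[6,2,1,7]
Step 14: ref 1 → HIT, frames=[6,2,1,7]
Total faults: 6

Answer: 6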